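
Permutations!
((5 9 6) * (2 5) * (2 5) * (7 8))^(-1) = (5 6 9)(7 8)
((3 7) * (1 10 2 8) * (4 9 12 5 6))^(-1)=(1 8 2 10)(3 7)(4 6 5 12 9)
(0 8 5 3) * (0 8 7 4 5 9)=(0 7 4 5 3 8 9)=[7, 1, 2, 8, 5, 3, 6, 4, 9, 0]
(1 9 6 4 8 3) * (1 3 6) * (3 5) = (1 9)(3 5)(4 8 6) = [0, 9, 2, 5, 8, 3, 4, 7, 6, 1]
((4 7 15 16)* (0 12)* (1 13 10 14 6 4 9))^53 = ((0 12)(1 13 10 14 6 4 7 15 16 9))^53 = (0 12)(1 14 7 9 10 4 16 13 6 15)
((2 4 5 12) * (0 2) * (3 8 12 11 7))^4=(0 11 12 5 8 4 3 2 7)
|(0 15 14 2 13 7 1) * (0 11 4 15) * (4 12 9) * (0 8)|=10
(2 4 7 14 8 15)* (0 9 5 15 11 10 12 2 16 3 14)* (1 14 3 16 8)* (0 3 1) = [9, 14, 4, 1, 7, 15, 6, 3, 11, 5, 12, 10, 2, 13, 0, 8, 16] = (16)(0 9 5 15 8 11 10 12 2 4 7 3 1 14)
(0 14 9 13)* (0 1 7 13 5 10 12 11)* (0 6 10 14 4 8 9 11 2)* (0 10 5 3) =(0 4 8 9 3)(1 7 13)(2 10 12)(5 14 11 6) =[4, 7, 10, 0, 8, 14, 5, 13, 9, 3, 12, 6, 2, 1, 11]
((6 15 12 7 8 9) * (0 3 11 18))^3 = (0 18 11 3)(6 7)(8 15)(9 12)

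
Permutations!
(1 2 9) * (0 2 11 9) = (0 2)(1 11 9) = [2, 11, 0, 3, 4, 5, 6, 7, 8, 1, 10, 9]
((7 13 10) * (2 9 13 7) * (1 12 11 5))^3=((1 12 11 5)(2 9 13 10))^3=(1 5 11 12)(2 10 13 9)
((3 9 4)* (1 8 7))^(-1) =(1 7 8)(3 4 9)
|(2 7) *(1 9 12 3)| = 4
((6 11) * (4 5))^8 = ((4 5)(6 11))^8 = (11)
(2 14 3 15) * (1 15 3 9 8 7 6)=(1 15 2 14 9 8 7 6)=[0, 15, 14, 3, 4, 5, 1, 6, 7, 8, 10, 11, 12, 13, 9, 2]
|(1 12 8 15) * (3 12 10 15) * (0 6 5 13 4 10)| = 24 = |(0 6 5 13 4 10 15 1)(3 12 8)|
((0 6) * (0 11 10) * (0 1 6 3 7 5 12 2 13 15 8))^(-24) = ((0 3 7 5 12 2 13 15 8)(1 6 11 10))^(-24) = (0 5 13)(2 8 7)(3 12 15)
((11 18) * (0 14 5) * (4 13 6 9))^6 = (18)(4 6)(9 13)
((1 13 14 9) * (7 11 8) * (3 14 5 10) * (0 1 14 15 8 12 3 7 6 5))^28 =(0 1 13)(3 15 8 6 5 10 7 11 12)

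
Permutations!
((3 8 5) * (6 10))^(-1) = (3 5 8)(6 10)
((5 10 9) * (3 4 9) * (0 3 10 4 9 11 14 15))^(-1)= (0 15 14 11 4 5 9 3)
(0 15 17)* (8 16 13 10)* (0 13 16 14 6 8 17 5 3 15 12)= (0 12)(3 15 5)(6 8 14)(10 17 13)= [12, 1, 2, 15, 4, 3, 8, 7, 14, 9, 17, 11, 0, 10, 6, 5, 16, 13]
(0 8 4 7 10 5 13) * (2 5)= (0 8 4 7 10 2 5 13)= [8, 1, 5, 3, 7, 13, 6, 10, 4, 9, 2, 11, 12, 0]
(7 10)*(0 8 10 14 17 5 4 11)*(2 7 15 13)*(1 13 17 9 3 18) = (0 8 10 15 17 5 4 11)(1 13 2 7 14 9 3 18) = [8, 13, 7, 18, 11, 4, 6, 14, 10, 3, 15, 0, 12, 2, 9, 17, 16, 5, 1]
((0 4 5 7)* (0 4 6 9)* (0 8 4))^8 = ((0 6 9 8 4 5 7))^8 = (0 6 9 8 4 5 7)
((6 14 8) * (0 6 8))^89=(0 14 6)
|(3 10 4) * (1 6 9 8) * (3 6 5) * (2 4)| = 9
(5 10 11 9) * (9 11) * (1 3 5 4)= [0, 3, 2, 5, 1, 10, 6, 7, 8, 4, 9, 11]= (11)(1 3 5 10 9 4)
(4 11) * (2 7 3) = (2 7 3)(4 11) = [0, 1, 7, 2, 11, 5, 6, 3, 8, 9, 10, 4]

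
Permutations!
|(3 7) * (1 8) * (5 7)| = |(1 8)(3 5 7)| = 6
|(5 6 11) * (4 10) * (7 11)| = |(4 10)(5 6 7 11)| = 4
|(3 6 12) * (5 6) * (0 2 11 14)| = |(0 2 11 14)(3 5 6 12)| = 4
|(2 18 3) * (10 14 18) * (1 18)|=|(1 18 3 2 10 14)|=6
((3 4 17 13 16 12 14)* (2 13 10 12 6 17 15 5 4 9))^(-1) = (2 9 3 14 12 10 17 6 16 13)(4 5 15)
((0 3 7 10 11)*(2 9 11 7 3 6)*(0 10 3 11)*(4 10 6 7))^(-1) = ((0 7 3 11 6 2 9)(4 10))^(-1) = (0 9 2 6 11 3 7)(4 10)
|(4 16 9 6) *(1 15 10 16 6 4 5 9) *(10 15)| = |(1 10 16)(4 6 5 9)| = 12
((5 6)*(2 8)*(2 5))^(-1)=((2 8 5 6))^(-1)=(2 6 5 8)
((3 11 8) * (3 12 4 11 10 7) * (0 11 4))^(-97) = ((0 11 8 12)(3 10 7))^(-97) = (0 12 8 11)(3 7 10)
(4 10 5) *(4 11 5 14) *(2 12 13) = (2 12 13)(4 10 14)(5 11) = [0, 1, 12, 3, 10, 11, 6, 7, 8, 9, 14, 5, 13, 2, 4]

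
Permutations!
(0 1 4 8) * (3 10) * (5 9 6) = (0 1 4 8)(3 10)(5 9 6) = [1, 4, 2, 10, 8, 9, 5, 7, 0, 6, 3]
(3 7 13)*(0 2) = (0 2)(3 7 13) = [2, 1, 0, 7, 4, 5, 6, 13, 8, 9, 10, 11, 12, 3]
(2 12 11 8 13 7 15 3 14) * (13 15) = (2 12 11 8 15 3 14)(7 13) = [0, 1, 12, 14, 4, 5, 6, 13, 15, 9, 10, 8, 11, 7, 2, 3]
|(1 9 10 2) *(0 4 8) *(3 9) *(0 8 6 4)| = |(1 3 9 10 2)(4 6)| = 10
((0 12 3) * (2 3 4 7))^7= (0 12 4 7 2 3)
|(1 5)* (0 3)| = |(0 3)(1 5)| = 2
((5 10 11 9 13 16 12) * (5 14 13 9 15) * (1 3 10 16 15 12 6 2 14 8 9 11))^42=(16)(8 11)(9 12)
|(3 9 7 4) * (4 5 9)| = |(3 4)(5 9 7)| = 6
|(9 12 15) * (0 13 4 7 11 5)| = |(0 13 4 7 11 5)(9 12 15)| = 6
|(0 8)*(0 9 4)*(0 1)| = |(0 8 9 4 1)| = 5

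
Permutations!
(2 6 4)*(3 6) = (2 3 6 4) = [0, 1, 3, 6, 2, 5, 4]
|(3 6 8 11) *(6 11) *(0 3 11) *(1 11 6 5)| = |(0 3)(1 11 6 8 5)| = 10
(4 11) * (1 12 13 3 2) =(1 12 13 3 2)(4 11) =[0, 12, 1, 2, 11, 5, 6, 7, 8, 9, 10, 4, 13, 3]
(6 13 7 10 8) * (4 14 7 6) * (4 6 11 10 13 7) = (4 14)(6 7 13 11 10 8) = [0, 1, 2, 3, 14, 5, 7, 13, 6, 9, 8, 10, 12, 11, 4]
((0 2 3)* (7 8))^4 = (8)(0 2 3)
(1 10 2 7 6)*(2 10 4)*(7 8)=(10)(1 4 2 8 7 6)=[0, 4, 8, 3, 2, 5, 1, 6, 7, 9, 10]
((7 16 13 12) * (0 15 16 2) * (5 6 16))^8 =((0 15 5 6 16 13 12 7 2))^8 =(0 2 7 12 13 16 6 5 15)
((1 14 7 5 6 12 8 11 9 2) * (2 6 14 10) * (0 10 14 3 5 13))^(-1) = (0 13 7 14 1 2 10)(3 5)(6 9 11 8 12)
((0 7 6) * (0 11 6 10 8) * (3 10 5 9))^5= (0 10 9 7 8 3 5)(6 11)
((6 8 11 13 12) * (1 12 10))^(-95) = (1 8 10 6 13 12 11) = ((1 12 6 8 11 13 10))^(-95)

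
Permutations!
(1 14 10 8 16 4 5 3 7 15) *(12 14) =(1 12 14 10 8 16 4 5 3 7 15) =[0, 12, 2, 7, 5, 3, 6, 15, 16, 9, 8, 11, 14, 13, 10, 1, 4]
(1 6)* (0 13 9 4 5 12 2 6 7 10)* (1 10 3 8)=(0 13 9 4 5 12 2 6 10)(1 7 3 8)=[13, 7, 6, 8, 5, 12, 10, 3, 1, 4, 0, 11, 2, 9]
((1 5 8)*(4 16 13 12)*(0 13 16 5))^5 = (16)(0 8 4 13 1 5 12)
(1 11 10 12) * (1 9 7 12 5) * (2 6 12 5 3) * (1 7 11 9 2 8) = (1 9 11 10 3 8)(2 6 12)(5 7) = [0, 9, 6, 8, 4, 7, 12, 5, 1, 11, 3, 10, 2]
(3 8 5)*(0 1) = (0 1)(3 8 5) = [1, 0, 2, 8, 4, 3, 6, 7, 5]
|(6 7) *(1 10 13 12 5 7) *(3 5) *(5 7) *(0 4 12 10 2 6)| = 30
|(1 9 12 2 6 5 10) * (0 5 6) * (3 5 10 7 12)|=|(0 10 1 9 3 5 7 12 2)|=9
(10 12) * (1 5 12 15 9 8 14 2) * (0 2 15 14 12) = (0 2 1 5)(8 12 10 14 15 9) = [2, 5, 1, 3, 4, 0, 6, 7, 12, 8, 14, 11, 10, 13, 15, 9]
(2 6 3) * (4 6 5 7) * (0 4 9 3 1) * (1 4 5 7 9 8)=(0 5 9 3 2 7 8 1)(4 6)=[5, 0, 7, 2, 6, 9, 4, 8, 1, 3]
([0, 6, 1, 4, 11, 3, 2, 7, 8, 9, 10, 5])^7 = [0, 6, 1, 5, 3, 11, 2, 7, 8, 9, 10, 4]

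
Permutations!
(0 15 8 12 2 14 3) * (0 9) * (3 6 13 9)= [15, 1, 14, 3, 4, 5, 13, 7, 12, 0, 10, 11, 2, 9, 6, 8]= (0 15 8 12 2 14 6 13 9)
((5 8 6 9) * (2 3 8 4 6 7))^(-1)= ((2 3 8 7)(4 6 9 5))^(-1)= (2 7 8 3)(4 5 9 6)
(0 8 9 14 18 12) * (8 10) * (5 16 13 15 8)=(0 10 5 16 13 15 8 9 14 18 12)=[10, 1, 2, 3, 4, 16, 6, 7, 9, 14, 5, 11, 0, 15, 18, 8, 13, 17, 12]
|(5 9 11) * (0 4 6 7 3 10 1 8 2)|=|(0 4 6 7 3 10 1 8 2)(5 9 11)|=9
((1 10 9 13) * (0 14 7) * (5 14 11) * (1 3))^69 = (0 7 14 5 11)(1 3 13 9 10)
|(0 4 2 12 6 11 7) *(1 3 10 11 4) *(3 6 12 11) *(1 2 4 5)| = 12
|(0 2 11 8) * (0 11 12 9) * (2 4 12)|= 4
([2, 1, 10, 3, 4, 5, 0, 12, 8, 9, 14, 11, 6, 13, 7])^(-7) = [0, 1, 2, 3, 4, 5, 6, 7, 8, 9, 10, 11, 12, 13, 14]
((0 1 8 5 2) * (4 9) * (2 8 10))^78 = (0 10)(1 2)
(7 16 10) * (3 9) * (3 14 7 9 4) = (3 4)(7 16 10 9 14) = [0, 1, 2, 4, 3, 5, 6, 16, 8, 14, 9, 11, 12, 13, 7, 15, 10]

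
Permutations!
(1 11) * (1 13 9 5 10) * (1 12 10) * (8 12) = [0, 11, 2, 3, 4, 1, 6, 7, 12, 5, 8, 13, 10, 9] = (1 11 13 9 5)(8 12 10)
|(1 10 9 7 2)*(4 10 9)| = |(1 9 7 2)(4 10)| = 4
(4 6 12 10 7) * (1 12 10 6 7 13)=(1 12 6 10 13)(4 7)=[0, 12, 2, 3, 7, 5, 10, 4, 8, 9, 13, 11, 6, 1]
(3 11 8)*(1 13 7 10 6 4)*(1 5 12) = [0, 13, 2, 11, 5, 12, 4, 10, 3, 9, 6, 8, 1, 7] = (1 13 7 10 6 4 5 12)(3 11 8)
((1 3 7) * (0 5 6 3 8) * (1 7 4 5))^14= (0 8 1)(3 5)(4 6)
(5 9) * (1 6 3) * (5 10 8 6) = (1 5 9 10 8 6 3) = [0, 5, 2, 1, 4, 9, 3, 7, 6, 10, 8]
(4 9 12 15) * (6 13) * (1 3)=(1 3)(4 9 12 15)(6 13)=[0, 3, 2, 1, 9, 5, 13, 7, 8, 12, 10, 11, 15, 6, 14, 4]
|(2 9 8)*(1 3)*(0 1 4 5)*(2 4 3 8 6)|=|(0 1 8 4 5)(2 9 6)|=15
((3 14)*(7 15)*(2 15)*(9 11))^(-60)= ((2 15 7)(3 14)(9 11))^(-60)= (15)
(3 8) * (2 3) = (2 3 8) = [0, 1, 3, 8, 4, 5, 6, 7, 2]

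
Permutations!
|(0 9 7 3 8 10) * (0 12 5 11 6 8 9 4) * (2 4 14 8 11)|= |(0 14 8 10 12 5 2 4)(3 9 7)(6 11)|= 24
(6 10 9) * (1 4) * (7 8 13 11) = (1 4)(6 10 9)(7 8 13 11) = [0, 4, 2, 3, 1, 5, 10, 8, 13, 6, 9, 7, 12, 11]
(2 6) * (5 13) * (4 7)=(2 6)(4 7)(5 13)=[0, 1, 6, 3, 7, 13, 2, 4, 8, 9, 10, 11, 12, 5]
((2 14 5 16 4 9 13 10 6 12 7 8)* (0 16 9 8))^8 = (0 13 8 12 5 16 10 2 7 9 4 6 14)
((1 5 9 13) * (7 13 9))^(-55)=((1 5 7 13))^(-55)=(1 5 7 13)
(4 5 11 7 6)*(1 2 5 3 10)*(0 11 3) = (0 11 7 6 4)(1 2 5 3 10) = [11, 2, 5, 10, 0, 3, 4, 6, 8, 9, 1, 7]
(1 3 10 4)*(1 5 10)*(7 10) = [0, 3, 2, 1, 5, 7, 6, 10, 8, 9, 4] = (1 3)(4 5 7 10)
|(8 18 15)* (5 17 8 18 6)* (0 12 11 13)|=|(0 12 11 13)(5 17 8 6)(15 18)|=4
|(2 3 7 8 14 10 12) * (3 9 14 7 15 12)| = |(2 9 14 10 3 15 12)(7 8)| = 14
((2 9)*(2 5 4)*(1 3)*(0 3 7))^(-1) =((0 3 1 7)(2 9 5 4))^(-1) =(0 7 1 3)(2 4 5 9)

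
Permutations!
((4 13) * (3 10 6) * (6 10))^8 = (13)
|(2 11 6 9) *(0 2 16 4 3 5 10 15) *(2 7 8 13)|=14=|(0 7 8 13 2 11 6 9 16 4 3 5 10 15)|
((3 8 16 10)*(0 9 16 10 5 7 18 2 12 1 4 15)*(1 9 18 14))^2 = ((0 18 2 12 9 16 5 7 14 1 4 15)(3 8 10))^2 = (0 2 9 5 14 4)(1 15 18 12 16 7)(3 10 8)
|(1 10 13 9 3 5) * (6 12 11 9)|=9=|(1 10 13 6 12 11 9 3 5)|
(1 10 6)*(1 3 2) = [0, 10, 1, 2, 4, 5, 3, 7, 8, 9, 6] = (1 10 6 3 2)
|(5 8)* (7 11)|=2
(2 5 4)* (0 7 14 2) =(0 7 14 2 5 4) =[7, 1, 5, 3, 0, 4, 6, 14, 8, 9, 10, 11, 12, 13, 2]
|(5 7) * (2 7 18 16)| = 5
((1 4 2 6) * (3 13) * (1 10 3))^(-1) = (1 13 3 10 6 2 4)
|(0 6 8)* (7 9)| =6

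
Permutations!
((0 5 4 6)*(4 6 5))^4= (6)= ((0 4 5 6))^4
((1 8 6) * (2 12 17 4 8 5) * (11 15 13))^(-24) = (17)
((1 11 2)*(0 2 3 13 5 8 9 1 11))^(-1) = ((0 2 11 3 13 5 8 9 1))^(-1) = (0 1 9 8 5 13 3 11 2)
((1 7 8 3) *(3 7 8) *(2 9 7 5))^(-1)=((1 8 5 2 9 7 3))^(-1)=(1 3 7 9 2 5 8)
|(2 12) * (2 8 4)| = 4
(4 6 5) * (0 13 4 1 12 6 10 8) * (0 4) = (0 13)(1 12 6 5)(4 10 8) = [13, 12, 2, 3, 10, 1, 5, 7, 4, 9, 8, 11, 6, 0]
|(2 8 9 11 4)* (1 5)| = 10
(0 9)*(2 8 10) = [9, 1, 8, 3, 4, 5, 6, 7, 10, 0, 2] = (0 9)(2 8 10)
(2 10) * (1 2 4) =(1 2 10 4) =[0, 2, 10, 3, 1, 5, 6, 7, 8, 9, 4]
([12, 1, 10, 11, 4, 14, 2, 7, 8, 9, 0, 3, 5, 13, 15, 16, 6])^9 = (16)(3 11)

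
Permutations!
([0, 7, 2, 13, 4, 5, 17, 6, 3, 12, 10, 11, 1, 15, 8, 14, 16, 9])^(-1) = [0, 12, 2, 8, 4, 5, 7, 1, 14, 17, 10, 11, 9, 3, 15, 13, 16, 6]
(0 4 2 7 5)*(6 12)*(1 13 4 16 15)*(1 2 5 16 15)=[15, 13, 7, 3, 5, 0, 12, 16, 8, 9, 10, 11, 6, 4, 14, 2, 1]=(0 15 2 7 16 1 13 4 5)(6 12)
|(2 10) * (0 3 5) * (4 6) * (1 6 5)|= |(0 3 1 6 4 5)(2 10)|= 6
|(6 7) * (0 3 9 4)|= 4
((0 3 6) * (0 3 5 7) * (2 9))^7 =((0 5 7)(2 9)(3 6))^7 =(0 5 7)(2 9)(3 6)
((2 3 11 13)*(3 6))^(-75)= (13)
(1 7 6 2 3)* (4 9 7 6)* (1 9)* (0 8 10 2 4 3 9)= [8, 6, 9, 0, 1, 5, 4, 3, 10, 7, 2]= (0 8 10 2 9 7 3)(1 6 4)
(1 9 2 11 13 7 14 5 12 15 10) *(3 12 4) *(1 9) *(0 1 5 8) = (0 1 5 4 3 12 15 10 9 2 11 13 7 14 8) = [1, 5, 11, 12, 3, 4, 6, 14, 0, 2, 9, 13, 15, 7, 8, 10]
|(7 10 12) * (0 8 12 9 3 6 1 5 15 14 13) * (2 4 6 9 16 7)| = |(0 8 12 2 4 6 1 5 15 14 13)(3 9)(7 10 16)| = 66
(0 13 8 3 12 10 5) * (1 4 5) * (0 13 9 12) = [9, 4, 2, 0, 5, 13, 6, 7, 3, 12, 1, 11, 10, 8] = (0 9 12 10 1 4 5 13 8 3)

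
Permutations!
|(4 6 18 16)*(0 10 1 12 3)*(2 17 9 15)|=20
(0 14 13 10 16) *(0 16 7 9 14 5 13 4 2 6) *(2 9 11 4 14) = [5, 1, 6, 3, 9, 13, 0, 11, 8, 2, 7, 4, 12, 10, 14, 15, 16] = (16)(0 5 13 10 7 11 4 9 2 6)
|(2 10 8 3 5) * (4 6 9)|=15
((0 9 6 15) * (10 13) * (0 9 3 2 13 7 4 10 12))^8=(0 13 3 12 2)(4 7 10)(6 9 15)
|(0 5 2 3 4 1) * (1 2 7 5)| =6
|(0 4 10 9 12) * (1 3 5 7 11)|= 5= |(0 4 10 9 12)(1 3 5 7 11)|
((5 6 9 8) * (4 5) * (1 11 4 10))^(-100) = ((1 11 4 5 6 9 8 10))^(-100) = (1 6)(4 8)(5 10)(9 11)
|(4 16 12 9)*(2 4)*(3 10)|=10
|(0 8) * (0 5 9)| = 4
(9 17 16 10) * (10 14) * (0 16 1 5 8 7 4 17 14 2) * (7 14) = [16, 5, 0, 3, 17, 8, 6, 4, 14, 7, 9, 11, 12, 13, 10, 15, 2, 1] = (0 16 2)(1 5 8 14 10 9 7 4 17)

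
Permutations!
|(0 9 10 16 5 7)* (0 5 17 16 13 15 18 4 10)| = 10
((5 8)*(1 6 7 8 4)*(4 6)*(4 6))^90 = (8)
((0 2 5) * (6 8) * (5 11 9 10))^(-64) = (0 11 10)(2 9 5)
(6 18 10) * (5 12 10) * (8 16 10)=[0, 1, 2, 3, 4, 12, 18, 7, 16, 9, 6, 11, 8, 13, 14, 15, 10, 17, 5]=(5 12 8 16 10 6 18)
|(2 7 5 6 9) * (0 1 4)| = 15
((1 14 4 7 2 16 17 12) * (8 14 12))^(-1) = (1 12)(2 7 4 14 8 17 16)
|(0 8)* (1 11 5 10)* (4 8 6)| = 4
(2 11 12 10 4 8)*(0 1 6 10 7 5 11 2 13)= [1, 6, 2, 3, 8, 11, 10, 5, 13, 9, 4, 12, 7, 0]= (0 1 6 10 4 8 13)(5 11 12 7)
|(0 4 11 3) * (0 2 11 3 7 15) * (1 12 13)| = 21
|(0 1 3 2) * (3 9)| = |(0 1 9 3 2)| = 5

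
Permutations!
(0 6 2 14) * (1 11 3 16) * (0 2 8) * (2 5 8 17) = (0 6 17 2 14 5 8)(1 11 3 16) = [6, 11, 14, 16, 4, 8, 17, 7, 0, 9, 10, 3, 12, 13, 5, 15, 1, 2]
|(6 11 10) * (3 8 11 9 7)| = |(3 8 11 10 6 9 7)| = 7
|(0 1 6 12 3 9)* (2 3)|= |(0 1 6 12 2 3 9)|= 7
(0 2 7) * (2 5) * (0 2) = (0 5)(2 7) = [5, 1, 7, 3, 4, 0, 6, 2]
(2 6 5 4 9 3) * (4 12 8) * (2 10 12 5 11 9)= [0, 1, 6, 10, 2, 5, 11, 7, 4, 3, 12, 9, 8]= (2 6 11 9 3 10 12 8 4)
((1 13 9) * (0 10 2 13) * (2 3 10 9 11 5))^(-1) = (0 1 9)(2 5 11 13)(3 10)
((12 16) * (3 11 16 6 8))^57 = (3 12)(6 11)(8 16)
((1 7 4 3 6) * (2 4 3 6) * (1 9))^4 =(1 4 7 6 3 9 2)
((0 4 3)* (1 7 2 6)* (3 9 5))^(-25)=(9)(1 6 2 7)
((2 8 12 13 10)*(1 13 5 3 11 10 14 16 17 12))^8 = ((1 13 14 16 17 12 5 3 11 10 2 8))^8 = (1 11 17)(2 5 14)(3 16 8)(10 12 13)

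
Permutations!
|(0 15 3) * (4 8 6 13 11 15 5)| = 9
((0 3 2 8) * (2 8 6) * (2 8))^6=((0 3 2 6 8))^6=(0 3 2 6 8)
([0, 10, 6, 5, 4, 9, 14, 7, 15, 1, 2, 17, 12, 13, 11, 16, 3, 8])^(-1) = [0, 9, 10, 16, 4, 3, 2, 7, 17, 5, 1, 14, 12, 13, 6, 8, 15, 11]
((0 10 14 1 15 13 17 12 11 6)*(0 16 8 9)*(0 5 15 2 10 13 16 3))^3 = (0 12 3 17 6 13 11)(1 14 10 2)(5 8 15 9 16)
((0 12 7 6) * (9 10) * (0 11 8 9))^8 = (12)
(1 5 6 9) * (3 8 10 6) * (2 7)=(1 5 3 8 10 6 9)(2 7)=[0, 5, 7, 8, 4, 3, 9, 2, 10, 1, 6]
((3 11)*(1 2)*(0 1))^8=((0 1 2)(3 11))^8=(11)(0 2 1)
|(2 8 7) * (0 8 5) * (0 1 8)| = 5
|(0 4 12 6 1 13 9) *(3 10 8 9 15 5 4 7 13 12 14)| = |(0 7 13 15 5 4 14 3 10 8 9)(1 12 6)| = 33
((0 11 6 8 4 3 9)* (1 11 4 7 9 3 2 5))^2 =((0 4 2 5 1 11 6 8 7 9))^2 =(0 2 1 6 7)(4 5 11 8 9)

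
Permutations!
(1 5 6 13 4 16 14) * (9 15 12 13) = (1 5 6 9 15 12 13 4 16 14) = [0, 5, 2, 3, 16, 6, 9, 7, 8, 15, 10, 11, 13, 4, 1, 12, 14]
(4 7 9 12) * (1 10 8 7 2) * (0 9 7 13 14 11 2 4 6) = (0 9 12 6)(1 10 8 13 14 11 2) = [9, 10, 1, 3, 4, 5, 0, 7, 13, 12, 8, 2, 6, 14, 11]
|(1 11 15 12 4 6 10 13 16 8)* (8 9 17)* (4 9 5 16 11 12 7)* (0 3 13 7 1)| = |(0 3 13 11 15 1 12 9 17 8)(4 6 10 7)(5 16)| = 20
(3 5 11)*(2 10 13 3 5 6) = (2 10 13 3 6)(5 11) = [0, 1, 10, 6, 4, 11, 2, 7, 8, 9, 13, 5, 12, 3]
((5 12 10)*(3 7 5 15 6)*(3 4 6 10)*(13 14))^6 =((3 7 5 12)(4 6)(10 15)(13 14))^6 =(15)(3 5)(7 12)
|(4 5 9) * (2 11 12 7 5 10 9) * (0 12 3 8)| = |(0 12 7 5 2 11 3 8)(4 10 9)| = 24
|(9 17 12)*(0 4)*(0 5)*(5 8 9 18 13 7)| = 10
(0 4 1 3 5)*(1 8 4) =[1, 3, 2, 5, 8, 0, 6, 7, 4] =(0 1 3 5)(4 8)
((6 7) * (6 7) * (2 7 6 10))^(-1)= (2 10 6 7)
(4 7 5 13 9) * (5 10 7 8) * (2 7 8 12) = [0, 1, 7, 3, 12, 13, 6, 10, 5, 4, 8, 11, 2, 9] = (2 7 10 8 5 13 9 4 12)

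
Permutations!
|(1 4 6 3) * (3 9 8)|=|(1 4 6 9 8 3)|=6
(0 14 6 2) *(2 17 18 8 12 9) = (0 14 6 17 18 8 12 9 2) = [14, 1, 0, 3, 4, 5, 17, 7, 12, 2, 10, 11, 9, 13, 6, 15, 16, 18, 8]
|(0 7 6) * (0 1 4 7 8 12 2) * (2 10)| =20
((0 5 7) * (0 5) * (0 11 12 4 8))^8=((0 11 12 4 8)(5 7))^8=(0 4 11 8 12)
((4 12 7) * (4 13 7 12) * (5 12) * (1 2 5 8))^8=(13)(1 12 2 8 5)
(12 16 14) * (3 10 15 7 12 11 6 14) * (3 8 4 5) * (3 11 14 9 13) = [0, 1, 2, 10, 5, 11, 9, 12, 4, 13, 15, 6, 16, 3, 14, 7, 8] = (3 10 15 7 12 16 8 4 5 11 6 9 13)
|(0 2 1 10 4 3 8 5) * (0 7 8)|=6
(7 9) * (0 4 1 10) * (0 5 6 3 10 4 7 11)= (0 7 9 11)(1 4)(3 10 5 6)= [7, 4, 2, 10, 1, 6, 3, 9, 8, 11, 5, 0]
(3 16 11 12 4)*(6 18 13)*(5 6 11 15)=(3 16 15 5 6 18 13 11 12 4)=[0, 1, 2, 16, 3, 6, 18, 7, 8, 9, 10, 12, 4, 11, 14, 5, 15, 17, 13]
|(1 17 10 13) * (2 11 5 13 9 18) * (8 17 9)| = 21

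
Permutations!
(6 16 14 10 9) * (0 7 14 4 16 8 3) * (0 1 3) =(0 7 14 10 9 6 8)(1 3)(4 16) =[7, 3, 2, 1, 16, 5, 8, 14, 0, 6, 9, 11, 12, 13, 10, 15, 4]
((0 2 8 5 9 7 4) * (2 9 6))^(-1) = ((0 9 7 4)(2 8 5 6))^(-1) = (0 4 7 9)(2 6 5 8)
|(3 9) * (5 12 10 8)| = 4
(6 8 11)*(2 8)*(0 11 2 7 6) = [11, 1, 8, 3, 4, 5, 7, 6, 2, 9, 10, 0] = (0 11)(2 8)(6 7)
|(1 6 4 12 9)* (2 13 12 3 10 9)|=|(1 6 4 3 10 9)(2 13 12)|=6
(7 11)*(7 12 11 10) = (7 10)(11 12) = [0, 1, 2, 3, 4, 5, 6, 10, 8, 9, 7, 12, 11]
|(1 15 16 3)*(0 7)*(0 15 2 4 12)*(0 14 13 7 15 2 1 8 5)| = 6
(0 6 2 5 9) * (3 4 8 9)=(0 6 2 5 3 4 8 9)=[6, 1, 5, 4, 8, 3, 2, 7, 9, 0]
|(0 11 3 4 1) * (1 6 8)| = |(0 11 3 4 6 8 1)| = 7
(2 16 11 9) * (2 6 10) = [0, 1, 16, 3, 4, 5, 10, 7, 8, 6, 2, 9, 12, 13, 14, 15, 11] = (2 16 11 9 6 10)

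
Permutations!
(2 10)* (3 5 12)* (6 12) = (2 10)(3 5 6 12) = [0, 1, 10, 5, 4, 6, 12, 7, 8, 9, 2, 11, 3]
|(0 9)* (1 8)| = 2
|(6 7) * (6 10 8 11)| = 5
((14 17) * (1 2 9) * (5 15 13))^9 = (14 17)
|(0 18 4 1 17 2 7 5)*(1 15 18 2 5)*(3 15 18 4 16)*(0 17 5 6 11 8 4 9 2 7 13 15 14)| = 52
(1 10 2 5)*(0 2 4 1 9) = (0 2 5 9)(1 10 4) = [2, 10, 5, 3, 1, 9, 6, 7, 8, 0, 4]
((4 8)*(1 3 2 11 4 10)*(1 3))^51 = (2 8)(3 4)(10 11)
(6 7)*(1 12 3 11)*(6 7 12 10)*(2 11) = [0, 10, 11, 2, 4, 5, 12, 7, 8, 9, 6, 1, 3] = (1 10 6 12 3 2 11)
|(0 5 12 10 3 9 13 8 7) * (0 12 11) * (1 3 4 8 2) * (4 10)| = 60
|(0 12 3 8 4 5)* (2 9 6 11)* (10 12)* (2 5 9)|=|(0 10 12 3 8 4 9 6 11 5)|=10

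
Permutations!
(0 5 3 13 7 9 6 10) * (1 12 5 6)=[6, 12, 2, 13, 4, 3, 10, 9, 8, 1, 0, 11, 5, 7]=(0 6 10)(1 12 5 3 13 7 9)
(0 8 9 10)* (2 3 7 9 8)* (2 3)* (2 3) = (0 2 3 7 9 10) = [2, 1, 3, 7, 4, 5, 6, 9, 8, 10, 0]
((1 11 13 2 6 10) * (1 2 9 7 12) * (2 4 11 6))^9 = ((1 6 10 4 11 13 9 7 12))^9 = (13)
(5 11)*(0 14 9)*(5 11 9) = (0 14 5 9) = [14, 1, 2, 3, 4, 9, 6, 7, 8, 0, 10, 11, 12, 13, 5]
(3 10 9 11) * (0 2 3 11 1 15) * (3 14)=(0 2 14 3 10 9 1 15)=[2, 15, 14, 10, 4, 5, 6, 7, 8, 1, 9, 11, 12, 13, 3, 0]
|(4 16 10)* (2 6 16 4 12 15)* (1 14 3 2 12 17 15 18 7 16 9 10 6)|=36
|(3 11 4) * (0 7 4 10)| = 6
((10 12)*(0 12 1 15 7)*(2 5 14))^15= ((0 12 10 1 15 7)(2 5 14))^15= (0 1)(7 10)(12 15)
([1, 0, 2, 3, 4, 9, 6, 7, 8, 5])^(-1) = [1, 0, 2, 3, 4, 9, 6, 7, 8, 5]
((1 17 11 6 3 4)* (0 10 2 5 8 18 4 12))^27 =(0 10 2 5 8 18 4 1 17 11 6 3 12)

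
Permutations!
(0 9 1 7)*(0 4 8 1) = [9, 7, 2, 3, 8, 5, 6, 4, 1, 0] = (0 9)(1 7 4 8)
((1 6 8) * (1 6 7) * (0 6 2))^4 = (8)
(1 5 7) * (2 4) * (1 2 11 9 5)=(2 4 11 9 5 7)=[0, 1, 4, 3, 11, 7, 6, 2, 8, 5, 10, 9]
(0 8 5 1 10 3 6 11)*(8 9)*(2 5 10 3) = (0 9 8 10 2 5 1 3 6 11) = [9, 3, 5, 6, 4, 1, 11, 7, 10, 8, 2, 0]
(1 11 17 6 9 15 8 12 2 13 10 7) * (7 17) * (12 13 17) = (1 11 7)(2 17 6 9 15 8 13 10 12) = [0, 11, 17, 3, 4, 5, 9, 1, 13, 15, 12, 7, 2, 10, 14, 8, 16, 6]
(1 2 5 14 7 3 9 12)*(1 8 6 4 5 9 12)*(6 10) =(1 2 9)(3 12 8 10 6 4 5 14 7) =[0, 2, 9, 12, 5, 14, 4, 3, 10, 1, 6, 11, 8, 13, 7]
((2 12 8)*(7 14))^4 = ((2 12 8)(7 14))^4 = (14)(2 12 8)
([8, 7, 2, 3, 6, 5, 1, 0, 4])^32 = [4, 0, 2, 3, 1, 5, 7, 8, 6]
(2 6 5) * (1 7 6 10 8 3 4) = [0, 7, 10, 4, 1, 2, 5, 6, 3, 9, 8] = (1 7 6 5 2 10 8 3 4)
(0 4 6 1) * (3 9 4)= [3, 0, 2, 9, 6, 5, 1, 7, 8, 4]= (0 3 9 4 6 1)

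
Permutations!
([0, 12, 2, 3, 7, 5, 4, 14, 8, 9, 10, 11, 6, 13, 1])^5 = (1 14 7 4 6 12)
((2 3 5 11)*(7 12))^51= (2 11 5 3)(7 12)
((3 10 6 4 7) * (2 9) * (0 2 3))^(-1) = ((0 2 9 3 10 6 4 7))^(-1) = (0 7 4 6 10 3 9 2)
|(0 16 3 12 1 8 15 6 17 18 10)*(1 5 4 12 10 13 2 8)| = 84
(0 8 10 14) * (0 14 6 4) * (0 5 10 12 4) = [8, 1, 2, 3, 5, 10, 0, 7, 12, 9, 6, 11, 4, 13, 14] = (14)(0 8 12 4 5 10 6)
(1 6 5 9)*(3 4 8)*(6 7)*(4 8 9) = [0, 7, 2, 8, 9, 4, 5, 6, 3, 1] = (1 7 6 5 4 9)(3 8)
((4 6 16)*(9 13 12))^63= (16)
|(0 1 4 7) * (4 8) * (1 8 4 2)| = 6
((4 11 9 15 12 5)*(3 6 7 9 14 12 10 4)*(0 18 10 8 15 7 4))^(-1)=(0 10 18)(3 5 12 14 11 4 6)(7 9)(8 15)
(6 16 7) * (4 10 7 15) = [0, 1, 2, 3, 10, 5, 16, 6, 8, 9, 7, 11, 12, 13, 14, 4, 15] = (4 10 7 6 16 15)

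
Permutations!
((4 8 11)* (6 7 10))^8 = ((4 8 11)(6 7 10))^8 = (4 11 8)(6 10 7)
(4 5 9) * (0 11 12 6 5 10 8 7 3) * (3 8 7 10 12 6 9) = (0 11 6 5 3)(4 12 9)(7 8 10) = [11, 1, 2, 0, 12, 3, 5, 8, 10, 4, 7, 6, 9]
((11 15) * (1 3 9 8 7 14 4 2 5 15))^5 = (1 14 11 7 15 8 5 9 2 3 4)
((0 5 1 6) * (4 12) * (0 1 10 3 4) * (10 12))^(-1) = ((0 5 12)(1 6)(3 4 10))^(-1) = (0 12 5)(1 6)(3 10 4)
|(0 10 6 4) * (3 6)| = |(0 10 3 6 4)| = 5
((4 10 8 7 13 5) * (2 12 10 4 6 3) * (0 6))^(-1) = ((0 6 3 2 12 10 8 7 13 5))^(-1) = (0 5 13 7 8 10 12 2 3 6)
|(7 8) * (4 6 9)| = |(4 6 9)(7 8)| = 6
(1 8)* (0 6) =[6, 8, 2, 3, 4, 5, 0, 7, 1] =(0 6)(1 8)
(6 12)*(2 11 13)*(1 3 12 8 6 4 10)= (1 3 12 4 10)(2 11 13)(6 8)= [0, 3, 11, 12, 10, 5, 8, 7, 6, 9, 1, 13, 4, 2]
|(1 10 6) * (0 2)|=|(0 2)(1 10 6)|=6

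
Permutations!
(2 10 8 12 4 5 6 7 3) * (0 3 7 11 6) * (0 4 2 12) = [3, 1, 10, 12, 5, 4, 11, 7, 0, 9, 8, 6, 2] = (0 3 12 2 10 8)(4 5)(6 11)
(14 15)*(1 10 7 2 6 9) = (1 10 7 2 6 9)(14 15) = [0, 10, 6, 3, 4, 5, 9, 2, 8, 1, 7, 11, 12, 13, 15, 14]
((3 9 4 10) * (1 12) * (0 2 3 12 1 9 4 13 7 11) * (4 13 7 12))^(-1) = ((0 2 3 13 12 9 7 11)(4 10))^(-1) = (0 11 7 9 12 13 3 2)(4 10)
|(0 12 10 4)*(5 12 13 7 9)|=8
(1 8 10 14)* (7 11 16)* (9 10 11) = [0, 8, 2, 3, 4, 5, 6, 9, 11, 10, 14, 16, 12, 13, 1, 15, 7] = (1 8 11 16 7 9 10 14)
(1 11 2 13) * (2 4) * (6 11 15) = (1 15 6 11 4 2 13) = [0, 15, 13, 3, 2, 5, 11, 7, 8, 9, 10, 4, 12, 1, 14, 6]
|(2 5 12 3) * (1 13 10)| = |(1 13 10)(2 5 12 3)| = 12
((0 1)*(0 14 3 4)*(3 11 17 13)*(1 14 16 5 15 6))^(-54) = ((0 14 11 17 13 3 4)(1 16 5 15 6))^(-54) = (0 11 13 4 14 17 3)(1 16 5 15 6)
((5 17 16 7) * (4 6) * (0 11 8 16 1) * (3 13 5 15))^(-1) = (0 1 17 5 13 3 15 7 16 8 11)(4 6)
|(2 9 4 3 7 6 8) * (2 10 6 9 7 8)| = 8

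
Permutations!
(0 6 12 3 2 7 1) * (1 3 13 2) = [6, 0, 7, 1, 4, 5, 12, 3, 8, 9, 10, 11, 13, 2] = (0 6 12 13 2 7 3 1)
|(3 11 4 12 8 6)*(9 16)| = 6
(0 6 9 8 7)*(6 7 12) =(0 7)(6 9 8 12) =[7, 1, 2, 3, 4, 5, 9, 0, 12, 8, 10, 11, 6]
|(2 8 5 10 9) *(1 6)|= |(1 6)(2 8 5 10 9)|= 10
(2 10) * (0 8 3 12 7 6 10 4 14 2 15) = [8, 1, 4, 12, 14, 5, 10, 6, 3, 9, 15, 11, 7, 13, 2, 0] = (0 8 3 12 7 6 10 15)(2 4 14)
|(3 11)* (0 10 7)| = 6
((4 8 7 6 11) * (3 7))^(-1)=((3 7 6 11 4 8))^(-1)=(3 8 4 11 6 7)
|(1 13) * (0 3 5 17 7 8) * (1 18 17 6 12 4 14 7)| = |(0 3 5 6 12 4 14 7 8)(1 13 18 17)| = 36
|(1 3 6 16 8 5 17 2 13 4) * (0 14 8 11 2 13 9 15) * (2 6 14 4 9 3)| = |(0 4 1 2 3 14 8 5 17 13 9 15)(6 16 11)| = 12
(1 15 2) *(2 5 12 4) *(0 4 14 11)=(0 4 2 1 15 5 12 14 11)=[4, 15, 1, 3, 2, 12, 6, 7, 8, 9, 10, 0, 14, 13, 11, 5]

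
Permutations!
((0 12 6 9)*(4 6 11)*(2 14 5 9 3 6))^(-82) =((0 12 11 4 2 14 5 9)(3 6))^(-82) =(0 5 2 11)(4 12 9 14)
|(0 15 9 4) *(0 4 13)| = |(0 15 9 13)| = 4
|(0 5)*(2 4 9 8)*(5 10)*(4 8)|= 6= |(0 10 5)(2 8)(4 9)|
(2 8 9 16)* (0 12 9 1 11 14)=(0 12 9 16 2 8 1 11 14)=[12, 11, 8, 3, 4, 5, 6, 7, 1, 16, 10, 14, 9, 13, 0, 15, 2]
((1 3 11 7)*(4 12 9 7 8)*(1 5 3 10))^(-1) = (1 10)(3 5 7 9 12 4 8 11)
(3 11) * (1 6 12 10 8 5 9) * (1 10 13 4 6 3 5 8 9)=[0, 3, 2, 11, 6, 1, 12, 7, 8, 10, 9, 5, 13, 4]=(1 3 11 5)(4 6 12 13)(9 10)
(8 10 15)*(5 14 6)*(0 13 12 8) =(0 13 12 8 10 15)(5 14 6) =[13, 1, 2, 3, 4, 14, 5, 7, 10, 9, 15, 11, 8, 12, 6, 0]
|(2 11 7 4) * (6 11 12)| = |(2 12 6 11 7 4)| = 6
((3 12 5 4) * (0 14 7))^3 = ((0 14 7)(3 12 5 4))^3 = (14)(3 4 5 12)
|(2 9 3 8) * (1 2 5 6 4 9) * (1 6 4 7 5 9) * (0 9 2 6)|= 5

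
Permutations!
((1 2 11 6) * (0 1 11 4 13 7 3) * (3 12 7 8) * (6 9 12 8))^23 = (0 3 8 7 12 9 11 6 13 4 2 1)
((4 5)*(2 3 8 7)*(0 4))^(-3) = (2 3 8 7) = ((0 4 5)(2 3 8 7))^(-3)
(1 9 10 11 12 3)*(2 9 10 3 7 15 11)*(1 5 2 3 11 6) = (1 10 3 5 2 9 11 12 7 15 6) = [0, 10, 9, 5, 4, 2, 1, 15, 8, 11, 3, 12, 7, 13, 14, 6]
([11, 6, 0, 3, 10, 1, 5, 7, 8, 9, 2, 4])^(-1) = (0 2 10 4 11)(1 5 6)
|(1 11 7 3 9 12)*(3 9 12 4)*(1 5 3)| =15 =|(1 11 7 9 4)(3 12 5)|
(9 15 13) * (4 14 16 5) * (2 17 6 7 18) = [0, 1, 17, 3, 14, 4, 7, 18, 8, 15, 10, 11, 12, 9, 16, 13, 5, 6, 2] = (2 17 6 7 18)(4 14 16 5)(9 15 13)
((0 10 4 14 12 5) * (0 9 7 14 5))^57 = ((0 10 4 5 9 7 14 12))^57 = (0 10 4 5 9 7 14 12)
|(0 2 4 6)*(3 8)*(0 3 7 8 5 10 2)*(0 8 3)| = |(0 8 7 3 5 10 2 4 6)| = 9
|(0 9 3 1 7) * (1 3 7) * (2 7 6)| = |(0 9 6 2 7)| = 5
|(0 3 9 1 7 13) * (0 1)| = 3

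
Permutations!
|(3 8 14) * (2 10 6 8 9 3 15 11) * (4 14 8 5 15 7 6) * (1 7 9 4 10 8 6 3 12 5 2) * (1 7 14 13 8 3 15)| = 30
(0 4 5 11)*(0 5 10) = (0 4 10)(5 11) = [4, 1, 2, 3, 10, 11, 6, 7, 8, 9, 0, 5]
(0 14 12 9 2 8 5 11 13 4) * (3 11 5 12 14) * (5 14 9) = (0 3 11 13 4)(2 8 12 5 14 9) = [3, 1, 8, 11, 0, 14, 6, 7, 12, 2, 10, 13, 5, 4, 9]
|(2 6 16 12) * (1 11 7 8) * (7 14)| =|(1 11 14 7 8)(2 6 16 12)| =20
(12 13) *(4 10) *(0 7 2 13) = [7, 1, 13, 3, 10, 5, 6, 2, 8, 9, 4, 11, 0, 12] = (0 7 2 13 12)(4 10)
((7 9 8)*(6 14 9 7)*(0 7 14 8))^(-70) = (0 14)(7 9)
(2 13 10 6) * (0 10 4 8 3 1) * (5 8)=[10, 0, 13, 1, 5, 8, 2, 7, 3, 9, 6, 11, 12, 4]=(0 10 6 2 13 4 5 8 3 1)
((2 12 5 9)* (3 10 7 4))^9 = ((2 12 5 9)(3 10 7 4))^9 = (2 12 5 9)(3 10 7 4)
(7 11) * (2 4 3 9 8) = (2 4 3 9 8)(7 11) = [0, 1, 4, 9, 3, 5, 6, 11, 2, 8, 10, 7]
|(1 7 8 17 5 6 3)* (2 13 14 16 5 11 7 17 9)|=13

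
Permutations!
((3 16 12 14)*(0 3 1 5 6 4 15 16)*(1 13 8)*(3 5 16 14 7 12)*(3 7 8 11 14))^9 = (0 4)(1 8 12 7 16)(3 6)(5 15)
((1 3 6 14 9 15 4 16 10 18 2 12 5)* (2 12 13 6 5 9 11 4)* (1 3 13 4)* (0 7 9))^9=(0 12 18 10 16 4 2 15 9 7)(1 11 14 6 13)(3 5)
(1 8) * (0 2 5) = (0 2 5)(1 8) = [2, 8, 5, 3, 4, 0, 6, 7, 1]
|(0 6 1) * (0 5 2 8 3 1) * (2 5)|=4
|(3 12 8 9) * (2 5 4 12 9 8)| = 4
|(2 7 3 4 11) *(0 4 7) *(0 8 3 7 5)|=7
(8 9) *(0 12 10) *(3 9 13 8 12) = [3, 1, 2, 9, 4, 5, 6, 7, 13, 12, 0, 11, 10, 8] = (0 3 9 12 10)(8 13)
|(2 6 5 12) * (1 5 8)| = 6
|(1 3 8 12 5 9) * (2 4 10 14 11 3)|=11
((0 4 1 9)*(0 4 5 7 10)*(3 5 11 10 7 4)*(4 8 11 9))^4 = (0 8 9 11 3 10 5)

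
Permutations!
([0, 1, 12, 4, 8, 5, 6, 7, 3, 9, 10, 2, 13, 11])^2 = (2 13)(3 8 4)(11 12)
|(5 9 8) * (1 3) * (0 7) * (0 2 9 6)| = 14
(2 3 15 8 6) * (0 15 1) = (0 15 8 6 2 3 1) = [15, 0, 3, 1, 4, 5, 2, 7, 6, 9, 10, 11, 12, 13, 14, 8]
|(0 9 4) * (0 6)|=4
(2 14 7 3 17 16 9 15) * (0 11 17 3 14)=(0 11 17 16 9 15 2)(7 14)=[11, 1, 0, 3, 4, 5, 6, 14, 8, 15, 10, 17, 12, 13, 7, 2, 9, 16]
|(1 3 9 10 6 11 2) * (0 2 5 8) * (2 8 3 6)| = |(0 8)(1 6 11 5 3 9 10 2)| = 8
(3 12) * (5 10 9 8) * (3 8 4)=(3 12 8 5 10 9 4)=[0, 1, 2, 12, 3, 10, 6, 7, 5, 4, 9, 11, 8]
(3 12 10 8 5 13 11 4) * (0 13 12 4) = (0 13 11)(3 4)(5 12 10 8) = [13, 1, 2, 4, 3, 12, 6, 7, 5, 9, 8, 0, 10, 11]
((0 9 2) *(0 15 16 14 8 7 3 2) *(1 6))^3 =(0 9)(1 6)(2 14 3 16 7 15 8)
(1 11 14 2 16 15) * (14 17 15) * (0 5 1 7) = (0 5 1 11 17 15 7)(2 16 14) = [5, 11, 16, 3, 4, 1, 6, 0, 8, 9, 10, 17, 12, 13, 2, 7, 14, 15]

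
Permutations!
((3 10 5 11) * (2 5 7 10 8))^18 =((2 5 11 3 8)(7 10))^18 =(2 3 5 8 11)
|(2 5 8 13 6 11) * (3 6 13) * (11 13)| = |(2 5 8 3 6 13 11)| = 7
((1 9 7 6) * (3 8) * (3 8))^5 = (1 9 7 6)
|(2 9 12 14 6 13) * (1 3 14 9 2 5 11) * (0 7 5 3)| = 20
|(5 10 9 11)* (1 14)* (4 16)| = 4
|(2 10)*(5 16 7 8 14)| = 10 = |(2 10)(5 16 7 8 14)|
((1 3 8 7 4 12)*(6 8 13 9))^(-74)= (1 4 8 9 3 12 7 6 13)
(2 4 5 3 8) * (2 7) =[0, 1, 4, 8, 5, 3, 6, 2, 7] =(2 4 5 3 8 7)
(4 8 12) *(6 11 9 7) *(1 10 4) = [0, 10, 2, 3, 8, 5, 11, 6, 12, 7, 4, 9, 1] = (1 10 4 8 12)(6 11 9 7)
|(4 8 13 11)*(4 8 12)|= |(4 12)(8 13 11)|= 6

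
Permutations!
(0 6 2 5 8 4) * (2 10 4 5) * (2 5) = [6, 1, 5, 3, 0, 8, 10, 7, 2, 9, 4] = (0 6 10 4)(2 5 8)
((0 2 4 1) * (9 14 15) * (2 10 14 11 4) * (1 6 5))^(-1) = ((0 10 14 15 9 11 4 6 5 1))^(-1) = (0 1 5 6 4 11 9 15 14 10)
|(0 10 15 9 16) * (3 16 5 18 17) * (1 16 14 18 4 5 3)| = 10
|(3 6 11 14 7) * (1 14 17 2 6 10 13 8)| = 28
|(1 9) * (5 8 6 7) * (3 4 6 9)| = 8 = |(1 3 4 6 7 5 8 9)|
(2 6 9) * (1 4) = [0, 4, 6, 3, 1, 5, 9, 7, 8, 2] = (1 4)(2 6 9)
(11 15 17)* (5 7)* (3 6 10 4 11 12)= (3 6 10 4 11 15 17 12)(5 7)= [0, 1, 2, 6, 11, 7, 10, 5, 8, 9, 4, 15, 3, 13, 14, 17, 16, 12]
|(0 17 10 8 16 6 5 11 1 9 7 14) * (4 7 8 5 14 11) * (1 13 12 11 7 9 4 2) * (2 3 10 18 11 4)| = |(0 17 18 11 13 12 4 9 8 16 6 14)(1 2)(3 10 5)| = 12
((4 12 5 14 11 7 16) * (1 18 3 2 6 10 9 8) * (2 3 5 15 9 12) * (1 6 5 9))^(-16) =((1 18 9 8 6 10 12 15)(2 5 14 11 7 16 4))^(-16) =(18)(2 16 11 5 4 7 14)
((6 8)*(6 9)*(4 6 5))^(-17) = ((4 6 8 9 5))^(-17) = (4 9 6 5 8)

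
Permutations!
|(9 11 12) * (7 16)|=|(7 16)(9 11 12)|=6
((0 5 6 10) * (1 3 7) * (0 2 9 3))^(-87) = ((0 5 6 10 2 9 3 7 1))^(-87) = (0 10 3)(1 6 9)(2 7 5)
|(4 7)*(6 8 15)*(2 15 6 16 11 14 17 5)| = 14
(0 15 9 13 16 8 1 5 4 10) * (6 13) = (0 15 9 6 13 16 8 1 5 4 10) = [15, 5, 2, 3, 10, 4, 13, 7, 1, 6, 0, 11, 12, 16, 14, 9, 8]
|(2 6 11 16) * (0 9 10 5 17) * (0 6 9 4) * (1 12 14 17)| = |(0 4)(1 12 14 17 6 11 16 2 9 10 5)| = 22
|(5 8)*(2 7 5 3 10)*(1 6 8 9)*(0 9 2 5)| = |(0 9 1 6 8 3 10 5 2 7)| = 10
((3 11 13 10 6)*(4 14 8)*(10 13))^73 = ((3 11 10 6)(4 14 8))^73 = (3 11 10 6)(4 14 8)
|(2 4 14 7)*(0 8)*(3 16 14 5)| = 14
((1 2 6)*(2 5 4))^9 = (1 6 2 4 5)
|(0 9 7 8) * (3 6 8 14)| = 7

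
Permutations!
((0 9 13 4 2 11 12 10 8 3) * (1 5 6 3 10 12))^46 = (0 1 13 6 2)(3 11 9 5 4)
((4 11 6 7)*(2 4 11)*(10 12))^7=(2 4)(6 7 11)(10 12)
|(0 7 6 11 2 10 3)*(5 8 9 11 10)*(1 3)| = 30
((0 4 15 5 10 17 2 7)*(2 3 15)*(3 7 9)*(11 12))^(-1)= ((0 4 2 9 3 15 5 10 17 7)(11 12))^(-1)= (0 7 17 10 5 15 3 9 2 4)(11 12)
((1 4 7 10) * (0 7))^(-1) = ((0 7 10 1 4))^(-1) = (0 4 1 10 7)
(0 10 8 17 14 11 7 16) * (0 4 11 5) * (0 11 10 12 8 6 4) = (0 12 8 17 14 5 11 7 16)(4 10 6) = [12, 1, 2, 3, 10, 11, 4, 16, 17, 9, 6, 7, 8, 13, 5, 15, 0, 14]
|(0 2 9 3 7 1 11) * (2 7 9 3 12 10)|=|(0 7 1 11)(2 3 9 12 10)|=20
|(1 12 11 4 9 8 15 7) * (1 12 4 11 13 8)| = |(1 4 9)(7 12 13 8 15)| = 15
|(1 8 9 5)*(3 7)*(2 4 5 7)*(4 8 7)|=|(1 7 3 2 8 9 4 5)|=8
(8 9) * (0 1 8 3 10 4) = [1, 8, 2, 10, 0, 5, 6, 7, 9, 3, 4] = (0 1 8 9 3 10 4)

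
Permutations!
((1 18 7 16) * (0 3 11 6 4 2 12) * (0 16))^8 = (0 1 2 11 7 16 4 3 18 12 6)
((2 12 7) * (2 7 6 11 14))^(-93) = (2 6 14 12 11)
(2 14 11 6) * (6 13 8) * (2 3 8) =(2 14 11 13)(3 8 6) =[0, 1, 14, 8, 4, 5, 3, 7, 6, 9, 10, 13, 12, 2, 11]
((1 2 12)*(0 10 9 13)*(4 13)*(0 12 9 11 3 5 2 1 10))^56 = ((2 9 4 13 12 10 11 3 5))^56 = (2 4 12 11 5 9 13 10 3)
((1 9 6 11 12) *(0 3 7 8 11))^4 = (0 11 6 8 9 7 1 3 12)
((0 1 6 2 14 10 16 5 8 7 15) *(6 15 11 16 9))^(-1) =(0 15 1)(2 6 9 10 14)(5 16 11 7 8)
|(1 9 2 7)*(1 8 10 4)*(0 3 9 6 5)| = |(0 3 9 2 7 8 10 4 1 6 5)| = 11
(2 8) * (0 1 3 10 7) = (0 1 3 10 7)(2 8) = [1, 3, 8, 10, 4, 5, 6, 0, 2, 9, 7]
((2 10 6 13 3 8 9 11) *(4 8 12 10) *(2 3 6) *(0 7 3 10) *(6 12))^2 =((0 7 3 6 13 12)(2 4 8 9 11 10))^2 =(0 3 13)(2 8 11)(4 9 10)(6 12 7)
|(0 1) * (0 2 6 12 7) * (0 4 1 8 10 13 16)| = 30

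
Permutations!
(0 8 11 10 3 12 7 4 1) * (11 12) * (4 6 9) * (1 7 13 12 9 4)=(0 8 9 1)(3 11 10)(4 7 6)(12 13)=[8, 0, 2, 11, 7, 5, 4, 6, 9, 1, 3, 10, 13, 12]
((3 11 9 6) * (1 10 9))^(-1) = ((1 10 9 6 3 11))^(-1) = (1 11 3 6 9 10)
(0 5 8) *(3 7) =(0 5 8)(3 7) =[5, 1, 2, 7, 4, 8, 6, 3, 0]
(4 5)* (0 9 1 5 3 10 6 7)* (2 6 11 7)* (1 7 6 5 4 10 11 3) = (0 9 7)(1 4)(2 5 10 3 11 6) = [9, 4, 5, 11, 1, 10, 2, 0, 8, 7, 3, 6]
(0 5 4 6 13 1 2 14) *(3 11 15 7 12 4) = (0 5 3 11 15 7 12 4 6 13 1 2 14) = [5, 2, 14, 11, 6, 3, 13, 12, 8, 9, 10, 15, 4, 1, 0, 7]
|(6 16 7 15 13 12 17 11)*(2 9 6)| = 10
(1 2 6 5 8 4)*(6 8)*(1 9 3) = (1 2 8 4 9 3)(5 6) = [0, 2, 8, 1, 9, 6, 5, 7, 4, 3]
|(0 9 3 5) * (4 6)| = |(0 9 3 5)(4 6)| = 4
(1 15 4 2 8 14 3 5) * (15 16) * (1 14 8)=(1 16 15 4 2)(3 5 14)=[0, 16, 1, 5, 2, 14, 6, 7, 8, 9, 10, 11, 12, 13, 3, 4, 15]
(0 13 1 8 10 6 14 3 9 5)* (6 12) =[13, 8, 2, 9, 4, 0, 14, 7, 10, 5, 12, 11, 6, 1, 3] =(0 13 1 8 10 12 6 14 3 9 5)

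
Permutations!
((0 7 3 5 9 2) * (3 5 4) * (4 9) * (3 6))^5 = (0 3 5 2 6 7 9 4)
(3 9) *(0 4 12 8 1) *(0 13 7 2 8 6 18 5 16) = (0 4 12 6 18 5 16)(1 13 7 2 8)(3 9) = [4, 13, 8, 9, 12, 16, 18, 2, 1, 3, 10, 11, 6, 7, 14, 15, 0, 17, 5]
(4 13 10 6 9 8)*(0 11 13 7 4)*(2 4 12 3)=(0 11 13 10 6 9 8)(2 4 7 12 3)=[11, 1, 4, 2, 7, 5, 9, 12, 0, 8, 6, 13, 3, 10]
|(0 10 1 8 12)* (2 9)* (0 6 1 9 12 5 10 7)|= |(0 7)(1 8 5 10 9 2 12 6)|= 8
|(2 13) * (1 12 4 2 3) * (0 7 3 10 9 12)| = |(0 7 3 1)(2 13 10 9 12 4)| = 12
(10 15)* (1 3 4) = (1 3 4)(10 15) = [0, 3, 2, 4, 1, 5, 6, 7, 8, 9, 15, 11, 12, 13, 14, 10]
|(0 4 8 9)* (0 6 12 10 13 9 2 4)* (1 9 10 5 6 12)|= |(1 9 12 5 6)(2 4 8)(10 13)|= 30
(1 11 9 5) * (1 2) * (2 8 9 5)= (1 11 5 8 9 2)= [0, 11, 1, 3, 4, 8, 6, 7, 9, 2, 10, 5]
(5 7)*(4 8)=(4 8)(5 7)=[0, 1, 2, 3, 8, 7, 6, 5, 4]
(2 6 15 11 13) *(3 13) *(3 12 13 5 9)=(2 6 15 11 12 13)(3 5 9)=[0, 1, 6, 5, 4, 9, 15, 7, 8, 3, 10, 12, 13, 2, 14, 11]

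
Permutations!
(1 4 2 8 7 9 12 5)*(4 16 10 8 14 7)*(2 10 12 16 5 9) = (1 5)(2 14 7)(4 10 8)(9 16 12) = [0, 5, 14, 3, 10, 1, 6, 2, 4, 16, 8, 11, 9, 13, 7, 15, 12]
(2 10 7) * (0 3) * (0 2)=[3, 1, 10, 2, 4, 5, 6, 0, 8, 9, 7]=(0 3 2 10 7)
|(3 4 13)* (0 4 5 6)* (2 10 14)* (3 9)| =|(0 4 13 9 3 5 6)(2 10 14)| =21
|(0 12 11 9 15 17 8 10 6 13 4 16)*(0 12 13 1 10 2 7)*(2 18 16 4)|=24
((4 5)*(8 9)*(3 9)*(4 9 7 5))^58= (3 9 7 8 5)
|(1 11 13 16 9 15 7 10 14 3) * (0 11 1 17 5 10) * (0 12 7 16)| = |(0 11 13)(3 17 5 10 14)(7 12)(9 15 16)| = 30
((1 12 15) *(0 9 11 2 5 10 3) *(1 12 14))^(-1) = (0 3 10 5 2 11 9)(1 14)(12 15) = ((0 9 11 2 5 10 3)(1 14)(12 15))^(-1)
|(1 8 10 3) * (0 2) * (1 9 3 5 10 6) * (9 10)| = |(0 2)(1 8 6)(3 10 5 9)| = 12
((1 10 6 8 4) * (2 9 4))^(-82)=((1 10 6 8 2 9 4))^(-82)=(1 6 2 4 10 8 9)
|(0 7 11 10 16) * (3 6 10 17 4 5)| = 10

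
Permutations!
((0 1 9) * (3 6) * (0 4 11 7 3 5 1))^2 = (1 4 7 6)(3 5 9 11) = ((1 9 4 11 7 3 6 5))^2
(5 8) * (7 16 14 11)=(5 8)(7 16 14 11)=[0, 1, 2, 3, 4, 8, 6, 16, 5, 9, 10, 7, 12, 13, 11, 15, 14]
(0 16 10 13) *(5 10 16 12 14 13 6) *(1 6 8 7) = (16)(0 12 14 13)(1 6 5 10 8 7) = [12, 6, 2, 3, 4, 10, 5, 1, 7, 9, 8, 11, 14, 0, 13, 15, 16]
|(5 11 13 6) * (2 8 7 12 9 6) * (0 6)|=10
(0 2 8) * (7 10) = (0 2 8)(7 10) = [2, 1, 8, 3, 4, 5, 6, 10, 0, 9, 7]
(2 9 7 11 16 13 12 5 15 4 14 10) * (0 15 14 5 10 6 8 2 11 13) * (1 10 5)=[15, 10, 9, 3, 1, 14, 8, 13, 2, 7, 11, 16, 5, 12, 6, 4, 0]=(0 15 4 1 10 11 16)(2 9 7 13 12 5 14 6 8)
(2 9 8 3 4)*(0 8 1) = [8, 0, 9, 4, 2, 5, 6, 7, 3, 1] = (0 8 3 4 2 9 1)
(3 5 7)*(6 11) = (3 5 7)(6 11) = [0, 1, 2, 5, 4, 7, 11, 3, 8, 9, 10, 6]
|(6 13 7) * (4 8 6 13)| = |(4 8 6)(7 13)| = 6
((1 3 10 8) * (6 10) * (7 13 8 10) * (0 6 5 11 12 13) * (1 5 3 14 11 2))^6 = (1 5 13 11)(2 8 12 14)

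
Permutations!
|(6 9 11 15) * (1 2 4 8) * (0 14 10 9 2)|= 11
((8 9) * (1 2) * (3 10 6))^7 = (1 2)(3 10 6)(8 9) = ((1 2)(3 10 6)(8 9))^7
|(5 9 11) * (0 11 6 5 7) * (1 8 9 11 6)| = 15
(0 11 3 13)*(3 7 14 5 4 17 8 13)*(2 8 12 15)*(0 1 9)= (0 11 7 14 5 4 17 12 15 2 8 13 1 9)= [11, 9, 8, 3, 17, 4, 6, 14, 13, 0, 10, 7, 15, 1, 5, 2, 16, 12]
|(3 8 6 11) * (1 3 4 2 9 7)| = |(1 3 8 6 11 4 2 9 7)| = 9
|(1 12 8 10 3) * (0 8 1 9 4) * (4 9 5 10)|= |(0 8 4)(1 12)(3 5 10)|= 6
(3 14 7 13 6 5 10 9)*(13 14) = [0, 1, 2, 13, 4, 10, 5, 14, 8, 3, 9, 11, 12, 6, 7] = (3 13 6 5 10 9)(7 14)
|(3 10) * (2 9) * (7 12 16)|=|(2 9)(3 10)(7 12 16)|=6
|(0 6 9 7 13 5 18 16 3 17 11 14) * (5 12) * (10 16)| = 14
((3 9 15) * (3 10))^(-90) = (3 15)(9 10)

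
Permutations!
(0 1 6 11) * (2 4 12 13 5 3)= [1, 6, 4, 2, 12, 3, 11, 7, 8, 9, 10, 0, 13, 5]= (0 1 6 11)(2 4 12 13 5 3)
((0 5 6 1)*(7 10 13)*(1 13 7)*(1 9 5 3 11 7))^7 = ((0 3 11 7 10 1)(5 6 13 9))^7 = (0 3 11 7 10 1)(5 9 13 6)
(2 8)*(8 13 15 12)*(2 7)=(2 13 15 12 8 7)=[0, 1, 13, 3, 4, 5, 6, 2, 7, 9, 10, 11, 8, 15, 14, 12]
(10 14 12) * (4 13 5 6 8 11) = (4 13 5 6 8 11)(10 14 12) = [0, 1, 2, 3, 13, 6, 8, 7, 11, 9, 14, 4, 10, 5, 12]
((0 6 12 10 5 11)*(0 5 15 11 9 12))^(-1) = (0 6)(5 11 15 10 12 9)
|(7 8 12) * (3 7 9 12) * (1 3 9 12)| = |(12)(1 3 7 8 9)| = 5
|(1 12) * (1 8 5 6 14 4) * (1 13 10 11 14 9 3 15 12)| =|(3 15 12 8 5 6 9)(4 13 10 11 14)| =35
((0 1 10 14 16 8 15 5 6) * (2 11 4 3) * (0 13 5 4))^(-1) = (0 11 2 3 4 15 8 16 14 10 1)(5 13 6)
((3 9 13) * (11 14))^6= ((3 9 13)(11 14))^6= (14)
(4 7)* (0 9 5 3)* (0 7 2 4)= (0 9 5 3 7)(2 4)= [9, 1, 4, 7, 2, 3, 6, 0, 8, 5]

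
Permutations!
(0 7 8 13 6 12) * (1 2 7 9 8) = (0 9 8 13 6 12)(1 2 7) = [9, 2, 7, 3, 4, 5, 12, 1, 13, 8, 10, 11, 0, 6]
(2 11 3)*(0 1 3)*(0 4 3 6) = [1, 6, 11, 2, 3, 5, 0, 7, 8, 9, 10, 4] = (0 1 6)(2 11 4 3)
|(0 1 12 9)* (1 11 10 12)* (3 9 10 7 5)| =|(0 11 7 5 3 9)(10 12)| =6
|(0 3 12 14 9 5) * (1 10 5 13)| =9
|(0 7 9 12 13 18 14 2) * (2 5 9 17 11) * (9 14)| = 20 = |(0 7 17 11 2)(5 14)(9 12 13 18)|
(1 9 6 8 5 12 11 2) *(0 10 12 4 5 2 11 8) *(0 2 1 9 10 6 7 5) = (0 6 2 9 7 5 4)(1 10 12 8) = [6, 10, 9, 3, 0, 4, 2, 5, 1, 7, 12, 11, 8]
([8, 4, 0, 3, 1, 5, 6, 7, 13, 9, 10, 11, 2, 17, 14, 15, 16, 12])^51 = (0 17)(1 4)(2 13)(8 12)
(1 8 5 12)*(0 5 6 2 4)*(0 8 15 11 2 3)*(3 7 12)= (0 5 3)(1 15 11 2 4 8 6 7 12)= [5, 15, 4, 0, 8, 3, 7, 12, 6, 9, 10, 2, 1, 13, 14, 11]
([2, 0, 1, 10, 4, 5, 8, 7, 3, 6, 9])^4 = (0 2 1)(3 8 6 9 10)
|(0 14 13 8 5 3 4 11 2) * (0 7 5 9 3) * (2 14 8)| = 11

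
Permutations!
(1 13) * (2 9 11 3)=[0, 13, 9, 2, 4, 5, 6, 7, 8, 11, 10, 3, 12, 1]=(1 13)(2 9 11 3)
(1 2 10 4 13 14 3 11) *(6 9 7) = (1 2 10 4 13 14 3 11)(6 9 7) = [0, 2, 10, 11, 13, 5, 9, 6, 8, 7, 4, 1, 12, 14, 3]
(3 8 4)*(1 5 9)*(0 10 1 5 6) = [10, 6, 2, 8, 3, 9, 0, 7, 4, 5, 1] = (0 10 1 6)(3 8 4)(5 9)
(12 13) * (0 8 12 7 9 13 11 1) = (0 8 12 11 1)(7 9 13) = [8, 0, 2, 3, 4, 5, 6, 9, 12, 13, 10, 1, 11, 7]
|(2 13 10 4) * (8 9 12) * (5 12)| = |(2 13 10 4)(5 12 8 9)| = 4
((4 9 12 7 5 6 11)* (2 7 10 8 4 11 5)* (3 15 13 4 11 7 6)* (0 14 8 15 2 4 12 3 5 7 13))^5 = (0 12 8 15 13 14 10 11)(2 3 9 4 7 6)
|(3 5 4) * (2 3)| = |(2 3 5 4)| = 4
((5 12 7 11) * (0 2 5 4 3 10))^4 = (0 7 10 12 3 5 4 2 11)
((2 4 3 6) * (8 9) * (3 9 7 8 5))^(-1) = ((2 4 9 5 3 6)(7 8))^(-1) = (2 6 3 5 9 4)(7 8)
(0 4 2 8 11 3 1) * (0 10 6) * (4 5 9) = (0 5 9 4 2 8 11 3 1 10 6) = [5, 10, 8, 1, 2, 9, 0, 7, 11, 4, 6, 3]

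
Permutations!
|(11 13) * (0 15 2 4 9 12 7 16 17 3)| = 10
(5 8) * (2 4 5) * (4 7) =(2 7 4 5 8) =[0, 1, 7, 3, 5, 8, 6, 4, 2]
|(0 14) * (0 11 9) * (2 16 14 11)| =3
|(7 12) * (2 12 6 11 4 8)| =|(2 12 7 6 11 4 8)| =7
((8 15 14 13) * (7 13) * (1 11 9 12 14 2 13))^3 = (1 12)(2 15 8 13)(7 9)(11 14)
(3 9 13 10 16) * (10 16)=(3 9 13 16)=[0, 1, 2, 9, 4, 5, 6, 7, 8, 13, 10, 11, 12, 16, 14, 15, 3]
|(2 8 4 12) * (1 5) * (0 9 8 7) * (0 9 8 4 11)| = |(0 8 11)(1 5)(2 7 9 4 12)| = 30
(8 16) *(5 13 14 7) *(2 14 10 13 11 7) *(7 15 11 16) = (2 14)(5 16 8 7)(10 13)(11 15) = [0, 1, 14, 3, 4, 16, 6, 5, 7, 9, 13, 15, 12, 10, 2, 11, 8]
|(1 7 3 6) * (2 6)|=|(1 7 3 2 6)|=5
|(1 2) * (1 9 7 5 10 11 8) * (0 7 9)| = 8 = |(0 7 5 10 11 8 1 2)|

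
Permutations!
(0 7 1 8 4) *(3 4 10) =(0 7 1 8 10 3 4) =[7, 8, 2, 4, 0, 5, 6, 1, 10, 9, 3]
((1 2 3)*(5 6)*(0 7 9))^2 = ((0 7 9)(1 2 3)(5 6))^2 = (0 9 7)(1 3 2)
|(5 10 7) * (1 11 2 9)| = 12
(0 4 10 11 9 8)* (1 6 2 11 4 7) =(0 7 1 6 2 11 9 8)(4 10) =[7, 6, 11, 3, 10, 5, 2, 1, 0, 8, 4, 9]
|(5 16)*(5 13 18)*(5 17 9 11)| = |(5 16 13 18 17 9 11)| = 7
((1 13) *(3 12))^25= (1 13)(3 12)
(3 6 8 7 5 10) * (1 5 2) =(1 5 10 3 6 8 7 2) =[0, 5, 1, 6, 4, 10, 8, 2, 7, 9, 3]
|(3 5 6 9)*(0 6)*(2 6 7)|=7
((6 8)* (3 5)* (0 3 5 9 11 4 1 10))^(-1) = (0 10 1 4 11 9 3)(6 8)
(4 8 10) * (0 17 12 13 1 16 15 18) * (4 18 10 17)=[4, 16, 2, 3, 8, 5, 6, 7, 17, 9, 18, 11, 13, 1, 14, 10, 15, 12, 0]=(0 4 8 17 12 13 1 16 15 10 18)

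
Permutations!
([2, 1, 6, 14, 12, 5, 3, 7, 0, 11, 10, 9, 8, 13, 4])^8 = (14)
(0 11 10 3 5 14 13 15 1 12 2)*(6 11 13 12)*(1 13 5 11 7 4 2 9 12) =(0 5 14 1 6 7 4 2)(3 11 10)(9 12)(13 15) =[5, 6, 0, 11, 2, 14, 7, 4, 8, 12, 3, 10, 9, 15, 1, 13]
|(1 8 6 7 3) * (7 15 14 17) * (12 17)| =9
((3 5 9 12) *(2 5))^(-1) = (2 3 12 9 5)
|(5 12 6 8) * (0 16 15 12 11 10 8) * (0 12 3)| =4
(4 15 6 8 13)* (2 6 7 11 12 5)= (2 6 8 13 4 15 7 11 12 5)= [0, 1, 6, 3, 15, 2, 8, 11, 13, 9, 10, 12, 5, 4, 14, 7]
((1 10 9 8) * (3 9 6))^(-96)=(10)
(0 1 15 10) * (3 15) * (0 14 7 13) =(0 1 3 15 10 14 7 13) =[1, 3, 2, 15, 4, 5, 6, 13, 8, 9, 14, 11, 12, 0, 7, 10]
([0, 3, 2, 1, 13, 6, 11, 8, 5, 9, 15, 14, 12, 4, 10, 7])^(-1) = (1 3)(4 13)(5 8 7 15 10 14 11 6)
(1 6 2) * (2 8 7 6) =(1 2)(6 8 7) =[0, 2, 1, 3, 4, 5, 8, 6, 7]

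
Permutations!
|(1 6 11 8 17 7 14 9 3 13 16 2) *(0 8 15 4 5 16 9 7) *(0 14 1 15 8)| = |(1 6 11 8 17 14 7)(2 15 4 5 16)(3 13 9)| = 105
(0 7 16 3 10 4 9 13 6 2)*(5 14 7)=[5, 1, 0, 10, 9, 14, 2, 16, 8, 13, 4, 11, 12, 6, 7, 15, 3]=(0 5 14 7 16 3 10 4 9 13 6 2)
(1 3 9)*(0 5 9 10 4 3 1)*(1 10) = (0 5 9)(1 10 4 3) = [5, 10, 2, 1, 3, 9, 6, 7, 8, 0, 4]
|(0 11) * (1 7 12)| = 6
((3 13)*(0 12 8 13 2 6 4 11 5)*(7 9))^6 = (0 6 8 11 3)(2 12 4 13 5)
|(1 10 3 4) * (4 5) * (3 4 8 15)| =|(1 10 4)(3 5 8 15)| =12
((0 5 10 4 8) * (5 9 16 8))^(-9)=(0 8 16 9)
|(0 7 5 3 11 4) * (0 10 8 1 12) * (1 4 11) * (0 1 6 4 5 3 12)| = |(0 7 3 6 4 10 8 5 12 1)| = 10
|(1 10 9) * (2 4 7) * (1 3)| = 12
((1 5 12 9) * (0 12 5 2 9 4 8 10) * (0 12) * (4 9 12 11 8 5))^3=(1 9 12 2)(4 5)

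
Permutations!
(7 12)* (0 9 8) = (0 9 8)(7 12) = [9, 1, 2, 3, 4, 5, 6, 12, 0, 8, 10, 11, 7]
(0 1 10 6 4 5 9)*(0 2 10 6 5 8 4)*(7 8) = [1, 6, 10, 3, 7, 9, 0, 8, 4, 2, 5] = (0 1 6)(2 10 5 9)(4 7 8)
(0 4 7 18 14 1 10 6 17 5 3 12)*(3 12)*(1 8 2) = (0 4 7 18 14 8 2 1 10 6 17 5 12) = [4, 10, 1, 3, 7, 12, 17, 18, 2, 9, 6, 11, 0, 13, 8, 15, 16, 5, 14]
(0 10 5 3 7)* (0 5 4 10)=(3 7 5)(4 10)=[0, 1, 2, 7, 10, 3, 6, 5, 8, 9, 4]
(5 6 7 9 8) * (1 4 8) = [0, 4, 2, 3, 8, 6, 7, 9, 5, 1] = (1 4 8 5 6 7 9)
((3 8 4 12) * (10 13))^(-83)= (3 8 4 12)(10 13)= ((3 8 4 12)(10 13))^(-83)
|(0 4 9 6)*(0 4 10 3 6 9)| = 5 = |(0 10 3 6 4)|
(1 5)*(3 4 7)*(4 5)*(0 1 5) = (0 1 4 7 3) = [1, 4, 2, 0, 7, 5, 6, 3]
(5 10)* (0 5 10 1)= [5, 0, 2, 3, 4, 1, 6, 7, 8, 9, 10]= (10)(0 5 1)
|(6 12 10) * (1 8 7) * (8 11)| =12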